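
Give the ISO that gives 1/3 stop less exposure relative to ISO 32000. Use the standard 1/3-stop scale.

ISO: 32000 → 25600 — 1/3 stop dropped (darker).

ISO 25600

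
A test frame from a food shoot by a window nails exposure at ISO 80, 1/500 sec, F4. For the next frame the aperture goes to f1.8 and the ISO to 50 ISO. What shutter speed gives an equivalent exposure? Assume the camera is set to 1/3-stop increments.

1/1600s

Aperture: f/4 → f/3.5 → f/3.2 → f/2.8 → f/2.5 → f/2.2 → f/2 → f/1.8 — 2 1/3 stops opened up (brighter).
ISO: 80 → 64 → 50 — 2/3 stop dropped (darker).
Net change so far: 1 2/3 stops brighter. Offset with the shutter speed: 1/500 → 1/640 → 1/800 → 1/1000 → 1/1250 → 1/1600.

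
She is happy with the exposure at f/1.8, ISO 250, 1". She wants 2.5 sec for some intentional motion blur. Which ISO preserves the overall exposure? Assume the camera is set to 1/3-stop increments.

Shutter speed: 1 → 1.3 → 1.6 → 2 → 2.5 — 1 1/3 stops slower (brighter).
Need 1 1/3 stops darker from the ISO: 250 → 200 → 160 → 125 → 100.

ISO 100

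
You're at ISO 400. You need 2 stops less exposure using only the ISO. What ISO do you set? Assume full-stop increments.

ISO: 400 → 200 → 100 — 2 stops lower (darker).

ISO 100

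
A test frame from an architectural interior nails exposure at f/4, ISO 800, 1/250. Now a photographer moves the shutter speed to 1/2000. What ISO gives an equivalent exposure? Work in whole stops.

ISO 6400

Shutter speed: 1/250 → 1/500 → 1/1000 → 1/2000 — 3 stops faster (darker).
Need 3 stops brighter from the ISO: 800 → 1600 → 3200 → 6400.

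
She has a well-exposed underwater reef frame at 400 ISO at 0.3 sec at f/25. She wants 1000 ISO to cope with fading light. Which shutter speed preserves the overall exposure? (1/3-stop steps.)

ISO: 400 → 500 → 640 → 800 → 1000 — 1 1/3 stops raised (brighter).
Need 1 1/3 stops darker from the shutter speed: 0.3 → 1/4 → 1/5 → 1/6 → 1/8.

1/8s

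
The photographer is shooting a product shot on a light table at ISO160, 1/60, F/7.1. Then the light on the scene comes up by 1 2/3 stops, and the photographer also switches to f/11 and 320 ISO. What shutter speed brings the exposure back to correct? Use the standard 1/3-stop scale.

1/160s

Scene light: 1 2/3 stops brighter.
Aperture: f/7.1 → f/8 → f/9 → f/10 → f/11 — 1 1/3 stops stopped down (darker).
ISO: 160 → 200 → 250 → 320 — 1 stop raised (brighter).
Net so far: 1 1/3 stops brighter. Shutter speed: 1/60 → 1/80 → 1/100 → 1/125 → 1/160.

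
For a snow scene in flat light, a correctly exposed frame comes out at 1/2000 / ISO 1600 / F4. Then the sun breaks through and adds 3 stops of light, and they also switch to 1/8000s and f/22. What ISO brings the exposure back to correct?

ISO 25600

Scene light: 3 stops brighter.
Shutter speed: 1/2000 → 1/4000 → 1/8000 — 2 stops shorter (darker).
Aperture: f/4 → f/5.6 → f/8 → f/11 → f/16 → f/22 — 5 stops narrower (darker).
Net so far: 4 stops darker. ISO: 1600 → 3200 → 6400 → 12800 → 25600.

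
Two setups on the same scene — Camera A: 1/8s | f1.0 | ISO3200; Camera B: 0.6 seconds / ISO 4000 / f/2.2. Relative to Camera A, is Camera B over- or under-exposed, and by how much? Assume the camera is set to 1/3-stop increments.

Aperture: f/1.0 → f/1.1 → f/1.2 → f/1.4 → f/1.6 → f/1.8 → f/2 → f/2.2 — 2 1/3 stops stopped down (darker).
Shutter speed: 1/8 → 1/6 → 1/5 → 1/4 → 0.3 → 0.4 → 0.5 → 0.6 — 2 1/3 stops longer (brighter).
ISO: 3200 → 4000 — 1/3 stop raised (brighter).
Net: −2 1/3 +2 1/3 +1/3 = +1/3 stops.

1/3 stop brighter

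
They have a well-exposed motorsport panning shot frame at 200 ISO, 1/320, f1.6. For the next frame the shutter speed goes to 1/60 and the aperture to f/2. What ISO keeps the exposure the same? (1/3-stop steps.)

Shutter speed: 1/320 → 1/250 → 1/200 → 1/160 → 1/125 → 1/100 → 1/80 → 1/60 — 2 1/3 stops slower (brighter).
Aperture: f/1.6 → f/1.8 → f/2 — 2/3 stop stopped down (darker).
Net change so far: 1 2/3 stops brighter. Offset with the ISO: 200 → 160 → 125 → 100 → 80 → 64.

ISO 64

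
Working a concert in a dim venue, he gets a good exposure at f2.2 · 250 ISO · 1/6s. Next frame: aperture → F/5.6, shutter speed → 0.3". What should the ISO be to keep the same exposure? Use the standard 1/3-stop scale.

Aperture: f/2.2 → f/2.5 → f/2.8 → f/3.2 → f/3.5 → f/4 → f/4.5 → f/5 → f/5.6 — 2 2/3 stops smaller aperture (darker).
Shutter speed: 1/6 → 1/5 → 1/4 → 0.3 — 1 stop longer (brighter).
Net change so far: 1 2/3 stops darker. Offset with the ISO: 250 → 320 → 400 → 500 → 640 → 800.

ISO 800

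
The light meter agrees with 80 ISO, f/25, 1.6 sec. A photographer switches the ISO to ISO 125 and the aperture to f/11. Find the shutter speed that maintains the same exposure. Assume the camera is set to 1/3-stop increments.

ISO: 80 → 100 → 125 — 2/3 stop raised (brighter).
Aperture: f/25 → f/22 → f/20 → f/18 → f/16 → f/14 → f/13 → f/11 — 2 1/3 stops opened up (brighter).
Net change so far: 3 stops brighter. Offset with the shutter speed: 1.6 → 1.3 → 1 → 0.8 → 0.6 → 0.5 → 0.4 → 0.3 → 1/4 → 1/5.

1/5s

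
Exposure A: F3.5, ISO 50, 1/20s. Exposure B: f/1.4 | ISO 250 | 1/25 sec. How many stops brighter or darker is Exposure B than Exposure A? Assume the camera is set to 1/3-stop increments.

Aperture: f/3.5 → f/3.2 → f/2.8 → f/2.5 → f/2.2 → f/2 → f/1.8 → f/1.6 → f/1.4 — 2 2/3 stops larger aperture (brighter).
Shutter speed: 1/20 → 1/25 — 1/3 stop faster (darker).
ISO: 50 → 64 → 80 → 100 → 125 → 160 → 200 → 250 — 2 1/3 stops higher (brighter).
Net: +2 2/3 −1/3 +2 1/3 = +4 2/3 stops.

4 2/3 stops brighter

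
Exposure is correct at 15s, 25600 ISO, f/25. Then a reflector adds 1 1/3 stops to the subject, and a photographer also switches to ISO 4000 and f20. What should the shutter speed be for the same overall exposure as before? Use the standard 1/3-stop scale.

Scene light: 1 1/3 stops brighter.
ISO: 25600 → 20000 → 16000 → 12800 → 10000 → 8000 → 6400 → 5000 → 4000 — 2 2/3 stops lower (darker).
Aperture: f/25 → f/22 → f/20 — 2/3 stop larger aperture (brighter).
Net so far: 2/3 stop darker. Shutter speed: 15 → 20 → 25.

25 s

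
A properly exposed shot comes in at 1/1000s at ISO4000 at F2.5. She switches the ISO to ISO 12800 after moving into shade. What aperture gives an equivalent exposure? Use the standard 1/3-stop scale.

f/4.5

ISO: 4000 → 5000 → 6400 → 8000 → 10000 → 12800 — 1 2/3 stops higher (brighter).
Need 1 2/3 stops darker from the aperture: f/2.5 → f/2.8 → f/3.2 → f/3.5 → f/4 → f/4.5.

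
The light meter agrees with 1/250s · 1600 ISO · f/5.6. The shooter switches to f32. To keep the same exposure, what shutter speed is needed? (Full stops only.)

1/8s

Aperture: f/5.6 → f/8 → f/11 → f/16 → f/22 → f/32 — 5 stops smaller aperture (darker).
Need 5 stops brighter from the shutter speed: 1/250 → 1/125 → 1/60 → 1/30 → 1/15 → 1/8.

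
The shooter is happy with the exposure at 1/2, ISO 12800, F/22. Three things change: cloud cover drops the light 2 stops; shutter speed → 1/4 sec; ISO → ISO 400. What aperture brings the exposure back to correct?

Scene light: 2 stops darker.
Shutter speed: 1/2 → 1/4 — 1 stop shorter (darker).
ISO: 12800 → 6400 → 3200 → 1600 → 800 → 400 — 5 stops lower (darker).
Net so far: 8 stops darker. Aperture: f/22 → f/16 → f/11 → f/8 → f/5.6 → f/4 → f/2.8 → f/2 → f/1.4.

f/1.4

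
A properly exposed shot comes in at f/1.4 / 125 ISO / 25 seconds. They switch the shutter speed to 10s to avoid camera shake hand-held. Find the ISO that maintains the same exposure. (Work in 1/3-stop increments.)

ISO 320

Shutter speed: 25 → 20 → 15 → 13 → 10 — 1 1/3 stops shorter (darker).
Need 1 1/3 stops brighter from the ISO: 125 → 160 → 200 → 250 → 320.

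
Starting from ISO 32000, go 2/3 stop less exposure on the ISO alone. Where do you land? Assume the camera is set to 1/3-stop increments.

ISO: 32000 → 25600 → 20000 — 2/3 stop lower (darker).

ISO 20000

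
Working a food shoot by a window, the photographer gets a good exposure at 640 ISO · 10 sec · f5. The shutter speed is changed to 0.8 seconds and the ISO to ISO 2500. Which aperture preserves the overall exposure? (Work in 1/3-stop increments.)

f/2.8

Shutter speed: 10 → 8 → 6 → 5 → 4 → 3.2 → 2.5 → 2 → 1.6 → 1.3 → 1 → 0.8 — 3 2/3 stops shorter (darker).
ISO: 640 → 800 → 1000 → 1250 → 1600 → 2000 → 2500 — 2 stops higher (brighter).
Net change so far: 1 2/3 stops darker. Offset with the aperture: f/5 → f/4.5 → f/4 → f/3.5 → f/3.2 → f/2.8.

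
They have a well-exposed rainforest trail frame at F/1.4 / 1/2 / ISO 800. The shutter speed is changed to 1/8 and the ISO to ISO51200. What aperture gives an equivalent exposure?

Shutter speed: 1/2 → 1/4 → 1/8 — 2 stops faster (darker).
ISO: 800 → 1600 → 3200 → 6400 → 12800 → 25600 → 51200 — 6 stops raised (brighter).
Net change so far: 4 stops brighter. Offset with the aperture: f/1.4 → f/2 → f/2.8 → f/4 → f/5.6.

f/5.6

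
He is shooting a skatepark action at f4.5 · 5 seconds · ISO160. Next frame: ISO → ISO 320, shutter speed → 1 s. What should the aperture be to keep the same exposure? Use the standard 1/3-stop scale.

f/2.8

ISO: 160 → 200 → 250 → 320 — 1 stop raised (brighter).
Shutter speed: 5 → 4 → 3.2 → 2.5 → 2 → 1.6 → 1.3 → 1 — 2 1/3 stops shorter (darker).
Net change so far: 1 1/3 stops darker. Offset with the aperture: f/4.5 → f/4 → f/3.5 → f/3.2 → f/2.8.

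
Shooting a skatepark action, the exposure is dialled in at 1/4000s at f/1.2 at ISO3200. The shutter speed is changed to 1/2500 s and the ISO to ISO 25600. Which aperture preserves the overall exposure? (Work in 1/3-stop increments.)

Shutter speed: 1/4000 → 1/3200 → 1/2500 — 2/3 stop slower (brighter).
ISO: 3200 → 4000 → 5000 → 6400 → 8000 → 10000 → 12800 → 16000 → 20000 → 25600 — 3 stops higher (brighter).
Net change so far: 3 2/3 stops brighter. Offset with the aperture: f/1.2 → f/1.4 → f/1.6 → f/1.8 → f/2 → f/2.2 → f/2.5 → f/2.8 → f/3.2 → f/3.5 → f/4 → f/4.5.

f/4.5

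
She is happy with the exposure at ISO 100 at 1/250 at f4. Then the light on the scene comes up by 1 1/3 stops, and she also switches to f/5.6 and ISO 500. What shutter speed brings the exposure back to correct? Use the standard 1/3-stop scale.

Scene light: 1 1/3 stops brighter.
Aperture: f/4 → f/4.5 → f/5 → f/5.6 — 1 stop smaller aperture (darker).
ISO: 100 → 125 → 160 → 200 → 250 → 320 → 400 → 500 — 2 1/3 stops raised (brighter).
Net so far: 2 2/3 stops brighter. Shutter speed: 1/250 → 1/320 → 1/400 → 1/500 → 1/640 → 1/800 → 1/1000 → 1/1250 → 1/1600.

1/1600s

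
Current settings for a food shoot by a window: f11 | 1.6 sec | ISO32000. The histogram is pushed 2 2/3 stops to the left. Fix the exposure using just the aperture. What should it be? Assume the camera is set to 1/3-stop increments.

f/4.5

Underexposed by 2 2/3 stops → need 2 2/3 stops brighter.
Aperture: f/11 → f/10 → f/9 → f/8 → f/7.1 → f/6.3 → f/5.6 → f/5 → f/4.5.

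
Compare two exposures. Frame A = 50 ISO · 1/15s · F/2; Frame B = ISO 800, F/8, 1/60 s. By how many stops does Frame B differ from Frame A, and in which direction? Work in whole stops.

Aperture: f/2 → f/2.8 → f/4 → f/5.6 → f/8 — 4 stops smaller aperture (darker).
Shutter speed: 1/15 → 1/30 → 1/60 — 2 stops shorter (darker).
ISO: 50 → 100 → 200 → 400 → 800 — 4 stops higher (brighter).
Net: −4 −2 +4 = −2 stops.

2 stops darker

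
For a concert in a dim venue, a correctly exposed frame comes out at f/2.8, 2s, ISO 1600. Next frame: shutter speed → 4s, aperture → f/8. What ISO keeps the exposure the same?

ISO 6400

Shutter speed: 2 → 4 — 1 stop slower (brighter).
Aperture: f/2.8 → f/4 → f/5.6 → f/8 — 3 stops narrower (darker).
Net change so far: 2 stops darker. Offset with the ISO: 1600 → 3200 → 6400.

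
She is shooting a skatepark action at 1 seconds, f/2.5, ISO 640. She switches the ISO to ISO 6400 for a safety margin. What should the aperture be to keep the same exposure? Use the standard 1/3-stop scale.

ISO: 640 → 800 → 1000 → 1250 → 1600 → 2000 → 2500 → 3200 → 4000 → 5000 → 6400 — 3 1/3 stops higher (brighter).
Need 3 1/3 stops darker from the aperture: f/2.5 → f/2.8 → f/3.2 → f/3.5 → f/4 → f/4.5 → f/5 → f/5.6 → f/6.3 → f/7.1 → f/8.

f/8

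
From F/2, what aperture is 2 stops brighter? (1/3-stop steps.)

f/1.0

Aperture: f/2 → f/1.8 → f/1.6 → f/1.4 → f/1.2 → f/1.1 → f/1.0 — 2 stops opened up (brighter).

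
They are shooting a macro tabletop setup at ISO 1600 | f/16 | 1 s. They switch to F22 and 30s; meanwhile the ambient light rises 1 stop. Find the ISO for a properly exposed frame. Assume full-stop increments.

ISO 50

Scene light: 1 stop brighter.
Aperture: f/16 → f/22 — 1 stop smaller aperture (darker).
Shutter speed: 1 → 2 → 4 → 8 → 15 → 30 — 5 stops slower (brighter).
Net so far: 5 stops brighter. ISO: 1600 → 800 → 400 → 200 → 100 → 50.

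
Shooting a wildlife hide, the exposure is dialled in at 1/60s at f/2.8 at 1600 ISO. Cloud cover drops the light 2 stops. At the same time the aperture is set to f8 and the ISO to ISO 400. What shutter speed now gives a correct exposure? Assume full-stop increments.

2 s

Scene light: 2 stops darker.
Aperture: f/2.8 → f/4 → f/5.6 → f/8 — 3 stops narrower (darker).
ISO: 1600 → 800 → 400 — 2 stops dropped (darker).
Net so far: 7 stops darker. Shutter speed: 1/60 → 1/30 → 1/15 → 1/8 → 1/4 → 1/2 → 1 → 2.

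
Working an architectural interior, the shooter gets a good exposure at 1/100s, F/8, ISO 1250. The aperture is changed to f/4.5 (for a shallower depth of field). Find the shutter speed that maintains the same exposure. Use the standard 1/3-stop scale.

1/320s

Aperture: f/8 → f/7.1 → f/6.3 → f/5.6 → f/5 → f/4.5 — 1 2/3 stops larger aperture (brighter).
Need 1 2/3 stops darker from the shutter speed: 1/100 → 1/125 → 1/160 → 1/200 → 1/250 → 1/320.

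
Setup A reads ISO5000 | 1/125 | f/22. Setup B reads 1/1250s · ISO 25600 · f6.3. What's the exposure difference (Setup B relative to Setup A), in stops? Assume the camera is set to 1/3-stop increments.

2 2/3 stops brighter

Aperture: f/22 → f/20 → f/18 → f/16 → f/14 → f/13 → f/11 → f/10 → f/9 → f/8 → f/7.1 → f/6.3 — 3 2/3 stops opened up (brighter).
Shutter speed: 1/125 → 1/160 → 1/200 → 1/250 → 1/320 → 1/400 → 1/500 → 1/640 → 1/800 → 1/1000 → 1/1250 — 3 1/3 stops shorter (darker).
ISO: 5000 → 6400 → 8000 → 10000 → 12800 → 16000 → 20000 → 25600 — 2 1/3 stops higher (brighter).
Net: +3 2/3 −3 1/3 +2 1/3 = +2 2/3 stops.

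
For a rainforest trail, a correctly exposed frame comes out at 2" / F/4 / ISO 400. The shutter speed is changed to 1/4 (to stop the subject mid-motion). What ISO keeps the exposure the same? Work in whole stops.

Shutter speed: 2 → 1 → 1/2 → 1/4 — 3 stops shorter (darker).
Need 3 stops brighter from the ISO: 400 → 800 → 1600 → 3200.

ISO 3200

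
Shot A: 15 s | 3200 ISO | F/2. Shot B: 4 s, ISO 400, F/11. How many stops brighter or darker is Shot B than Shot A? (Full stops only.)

Aperture: f/2 → f/2.8 → f/4 → f/5.6 → f/8 → f/11 — 5 stops smaller aperture (darker).
Shutter speed: 15 → 8 → 4 — 2 stops faster (darker).
ISO: 3200 → 1600 → 800 → 400 — 3 stops dropped (darker).
Net: −5 −2 −3 = −10 stops.

10 stops darker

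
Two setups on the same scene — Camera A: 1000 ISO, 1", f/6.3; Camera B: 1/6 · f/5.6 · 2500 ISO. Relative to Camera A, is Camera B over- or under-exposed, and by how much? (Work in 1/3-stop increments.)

Aperture: f/6.3 → f/5.6 — 1/3 stop larger aperture (brighter).
Shutter speed: 1 → 0.8 → 0.6 → 0.5 → 0.4 → 0.3 → 1/4 → 1/5 → 1/6 — 2 2/3 stops shorter (darker).
ISO: 1000 → 1250 → 1600 → 2000 → 2500 — 1 1/3 stops raised (brighter).
Net: +1/3 −2 2/3 +1 1/3 = −1 stop.

1 stop darker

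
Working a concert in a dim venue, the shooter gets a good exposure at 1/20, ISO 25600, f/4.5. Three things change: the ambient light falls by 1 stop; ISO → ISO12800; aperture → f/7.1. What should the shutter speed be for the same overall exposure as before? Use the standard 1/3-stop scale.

0.5 s

Scene light: 1 stop darker.
ISO: 25600 → 20000 → 16000 → 12800 — 1 stop dropped (darker).
Aperture: f/4.5 → f/5 → f/5.6 → f/6.3 → f/7.1 — 1 1/3 stops stopped down (darker).
Net so far: 3 1/3 stops darker. Shutter speed: 1/20 → 1/15 → 1/13 → 1/10 → 1/8 → 1/6 → 1/5 → 1/4 → 0.3 → 0.4 → 0.5.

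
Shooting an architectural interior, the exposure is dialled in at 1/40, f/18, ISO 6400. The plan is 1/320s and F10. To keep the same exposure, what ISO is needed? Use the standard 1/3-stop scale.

Shutter speed: 1/40 → 1/50 → 1/60 → 1/80 → 1/100 → 1/125 → 1/160 → 1/200 → 1/250 → 1/320 — 3 stops shorter (darker).
Aperture: f/18 → f/16 → f/14 → f/13 → f/11 → f/10 — 1 2/3 stops wider (brighter).
Net change so far: 1 1/3 stops darker. Offset with the ISO: 6400 → 8000 → 10000 → 12800 → 16000.

ISO 16000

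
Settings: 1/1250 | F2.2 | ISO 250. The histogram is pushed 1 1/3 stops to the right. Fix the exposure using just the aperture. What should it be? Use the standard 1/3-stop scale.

Overexposed by 1 1/3 stops → need 1 1/3 stops darker.
Aperture: f/2.2 → f/2.5 → f/2.8 → f/3.2 → f/3.5.

f/3.5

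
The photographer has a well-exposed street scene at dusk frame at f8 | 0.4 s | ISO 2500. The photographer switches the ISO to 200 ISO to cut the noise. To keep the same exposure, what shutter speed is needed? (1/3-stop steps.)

5 s

ISO: 2500 → 2000 → 1600 → 1250 → 1000 → 800 → 640 → 500 → 400 → 320 → 250 → 200 — 3 2/3 stops dropped (darker).
Need 3 2/3 stops brighter from the shutter speed: 0.4 → 0.5 → 0.6 → 0.8 → 1 → 1.3 → 1.6 → 2 → 2.5 → 3.2 → 4 → 5.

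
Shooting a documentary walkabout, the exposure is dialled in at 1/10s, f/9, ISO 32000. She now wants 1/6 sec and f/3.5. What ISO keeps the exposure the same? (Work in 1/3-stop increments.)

ISO 3200

Shutter speed: 1/10 → 1/8 → 1/6 — 2/3 stop slower (brighter).
Aperture: f/9 → f/8 → f/7.1 → f/6.3 → f/5.6 → f/5 → f/4.5 → f/4 → f/3.5 — 2 2/3 stops wider (brighter).
Net change so far: 3 1/3 stops brighter. Offset with the ISO: 32000 → 25600 → 20000 → 16000 → 12800 → 10000 → 8000 → 6400 → 5000 → 4000 → 3200.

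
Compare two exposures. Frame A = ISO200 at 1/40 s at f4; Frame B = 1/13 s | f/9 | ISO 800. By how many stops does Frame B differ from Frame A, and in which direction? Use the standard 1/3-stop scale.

Aperture: f/4 → f/4.5 → f/5 → f/5.6 → f/6.3 → f/7.1 → f/8 → f/9 — 2 1/3 stops smaller aperture (darker).
Shutter speed: 1/40 → 1/30 → 1/25 → 1/20 → 1/15 → 1/13 — 1 2/3 stops slower (brighter).
ISO: 200 → 250 → 320 → 400 → 500 → 640 → 800 — 2 stops raised (brighter).
Net: −2 1/3 +1 2/3 +2 = +1 1/3 stops.

1 1/3 stops brighter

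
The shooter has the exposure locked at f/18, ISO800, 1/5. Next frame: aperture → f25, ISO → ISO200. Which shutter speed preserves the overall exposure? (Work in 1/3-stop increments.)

Aperture: f/18 → f/20 → f/22 → f/25 — 1 stop stopped down (darker).
ISO: 800 → 640 → 500 → 400 → 320 → 250 → 200 — 2 stops dropped (darker).
Net change so far: 3 stops darker. Offset with the shutter speed: 1/5 → 1/4 → 0.3 → 0.4 → 0.5 → 0.6 → 0.8 → 1 → 1.3 → 1.6.

1.6 s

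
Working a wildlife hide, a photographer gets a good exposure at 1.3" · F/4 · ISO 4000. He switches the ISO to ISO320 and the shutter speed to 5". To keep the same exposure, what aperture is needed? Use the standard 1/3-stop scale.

ISO: 4000 → 3200 → 2500 → 2000 → 1600 → 1250 → 1000 → 800 → 640 → 500 → 400 → 320 — 3 2/3 stops dropped (darker).
Shutter speed: 1.3 → 1.6 → 2 → 2.5 → 3.2 → 4 → 5 — 2 stops slower (brighter).
Net change so far: 1 2/3 stops darker. Offset with the aperture: f/4 → f/3.5 → f/3.2 → f/2.8 → f/2.5 → f/2.2.

f/2.2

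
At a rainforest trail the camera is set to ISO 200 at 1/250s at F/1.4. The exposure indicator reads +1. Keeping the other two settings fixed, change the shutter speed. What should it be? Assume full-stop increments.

Overexposed by 1 stop → need 1 stop darker.
Shutter speed: 1/250 → 1/500.

1/500s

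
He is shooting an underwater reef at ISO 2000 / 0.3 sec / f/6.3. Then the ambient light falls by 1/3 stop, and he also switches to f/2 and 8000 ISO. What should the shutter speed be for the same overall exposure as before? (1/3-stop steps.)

1/100s

Scene light: 1/3 stop darker.
Aperture: f/6.3 → f/5.6 → f/5 → f/4.5 → f/4 → f/3.5 → f/3.2 → f/2.8 → f/2.5 → f/2.2 → f/2 — 3 1/3 stops opened up (brighter).
ISO: 2000 → 2500 → 3200 → 4000 → 5000 → 6400 → 8000 — 2 stops higher (brighter).
Net so far: 5 stops brighter. Shutter speed: 0.3 → 1/4 → 1/5 → 1/6 → 1/8 → 1/10 → 1/13 → 1/15 → 1/20 → 1/25 → 1/30 → 1/40 → 1/50 → 1/60 → 1/80 → 1/100.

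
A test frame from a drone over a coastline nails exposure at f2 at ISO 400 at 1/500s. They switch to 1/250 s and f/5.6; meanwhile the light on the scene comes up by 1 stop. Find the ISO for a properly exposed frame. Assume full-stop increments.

ISO 800

Scene light: 1 stop brighter.
Shutter speed: 1/500 → 1/250 — 1 stop longer (brighter).
Aperture: f/2 → f/2.8 → f/4 → f/5.6 — 3 stops narrower (darker).
Net so far: 1 stop darker. ISO: 400 → 800.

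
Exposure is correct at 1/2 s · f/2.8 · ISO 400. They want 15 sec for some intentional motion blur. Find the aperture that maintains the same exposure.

Shutter speed: 1/2 → 1 → 2 → 4 → 8 → 15 — 5 stops longer (brighter).
Need 5 stops darker from the aperture: f/2.8 → f/4 → f/5.6 → f/8 → f/11 → f/16.

f/16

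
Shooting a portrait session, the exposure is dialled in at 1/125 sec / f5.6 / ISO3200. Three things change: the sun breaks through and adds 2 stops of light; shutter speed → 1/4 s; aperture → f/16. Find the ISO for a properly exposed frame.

Scene light: 2 stops brighter.
Shutter speed: 1/125 → 1/60 → 1/30 → 1/15 → 1/8 → 1/4 — 5 stops slower (brighter).
Aperture: f/5.6 → f/8 → f/11 → f/16 — 3 stops smaller aperture (darker).
Net so far: 4 stops brighter. ISO: 3200 → 1600 → 800 → 400 → 200.

ISO 200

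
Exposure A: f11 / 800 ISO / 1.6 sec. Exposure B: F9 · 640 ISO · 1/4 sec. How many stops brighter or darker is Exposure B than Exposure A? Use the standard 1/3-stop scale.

Aperture: f/11 → f/10 → f/9 — 2/3 stop wider (brighter).
Shutter speed: 1.6 → 1.3 → 1 → 0.8 → 0.6 → 0.5 → 0.4 → 0.3 → 1/4 — 2 2/3 stops shorter (darker).
ISO: 800 → 640 — 1/3 stop dropped (darker).
Net: +2/3 −2 2/3 −1/3 = −2 1/3 stops.

2 1/3 stops darker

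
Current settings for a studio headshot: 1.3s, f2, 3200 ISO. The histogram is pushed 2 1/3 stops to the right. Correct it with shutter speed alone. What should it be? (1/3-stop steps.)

Overexposed by 2 1/3 stops → need 2 1/3 stops darker.
Shutter speed: 1.3 → 1 → 0.8 → 0.6 → 0.5 → 0.4 → 0.3 → 1/4.

1/4s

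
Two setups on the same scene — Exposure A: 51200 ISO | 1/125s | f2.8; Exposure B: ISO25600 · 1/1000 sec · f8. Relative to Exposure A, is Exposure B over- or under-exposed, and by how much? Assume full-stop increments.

Aperture: f/2.8 → f/4 → f/5.6 → f/8 — 3 stops narrower (darker).
Shutter speed: 1/125 → 1/250 → 1/500 → 1/1000 — 3 stops faster (darker).
ISO: 51200 → 25600 — 1 stop lower (darker).
Net: −3 −3 −1 = −7 stops.

7 stops darker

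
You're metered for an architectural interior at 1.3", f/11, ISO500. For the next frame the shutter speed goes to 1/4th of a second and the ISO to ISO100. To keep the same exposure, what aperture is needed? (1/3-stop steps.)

f/2.2

Shutter speed: 1.3 → 1 → 0.8 → 0.6 → 0.5 → 0.4 → 0.3 → 1/4 — 2 1/3 stops faster (darker).
ISO: 500 → 400 → 320 → 250 → 200 → 160 → 125 → 100 — 2 1/3 stops dropped (darker).
Net change so far: 4 2/3 stops darker. Offset with the aperture: f/11 → f/10 → f/9 → f/8 → f/7.1 → f/6.3 → f/5.6 → f/5 → f/4.5 → f/4 → f/3.5 → f/3.2 → f/2.8 → f/2.5 → f/2.2.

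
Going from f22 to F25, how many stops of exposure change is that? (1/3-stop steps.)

1/3 stop

f/22 → f/25 — count the steps: 1 third-stops = 1/3 stop.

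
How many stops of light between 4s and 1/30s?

7 stops

4 → 2 → 1 → 1/2 → 1/4 → 1/8 → 1/15 → 1/30 — count the steps: 7 stops.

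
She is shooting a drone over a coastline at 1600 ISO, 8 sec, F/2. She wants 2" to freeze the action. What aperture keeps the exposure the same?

f/1.0

Shutter speed: 8 → 4 → 2 — 2 stops shorter (darker).
Need 2 stops brighter from the aperture: f/2 → f/1.4 → f/1.0.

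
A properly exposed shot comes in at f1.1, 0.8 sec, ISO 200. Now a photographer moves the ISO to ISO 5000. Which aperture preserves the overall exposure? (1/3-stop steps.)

ISO: 200 → 250 → 320 → 400 → 500 → 640 → 800 → 1000 → 1250 → 1600 → 2000 → 2500 → 3200 → 4000 → 5000 — 4 2/3 stops raised (brighter).
Need 4 2/3 stops darker from the aperture: f/1.1 → f/1.2 → f/1.4 → f/1.6 → f/1.8 → f/2 → f/2.2 → f/2.5 → f/2.8 → f/3.2 → f/3.5 → f/4 → f/4.5 → f/5 → f/5.6.

f/5.6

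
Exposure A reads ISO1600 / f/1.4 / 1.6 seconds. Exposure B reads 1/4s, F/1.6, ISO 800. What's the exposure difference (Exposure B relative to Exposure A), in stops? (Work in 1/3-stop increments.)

Aperture: f/1.4 → f/1.6 — 1/3 stop smaller aperture (darker).
Shutter speed: 1.6 → 1.3 → 1 → 0.8 → 0.6 → 0.5 → 0.4 → 0.3 → 1/4 — 2 2/3 stops faster (darker).
ISO: 1600 → 1250 → 1000 → 800 — 1 stop dropped (darker).
Net: −1/3 −2 2/3 −1 = −4 stops.

4 stops darker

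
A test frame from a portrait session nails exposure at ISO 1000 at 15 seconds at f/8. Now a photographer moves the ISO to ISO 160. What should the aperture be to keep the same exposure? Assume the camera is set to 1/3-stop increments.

f/3.2

ISO: 1000 → 800 → 640 → 500 → 400 → 320 → 250 → 200 → 160 — 2 2/3 stops dropped (darker).
Need 2 2/3 stops brighter from the aperture: f/8 → f/7.1 → f/6.3 → f/5.6 → f/5 → f/4.5 → f/4 → f/3.5 → f/3.2.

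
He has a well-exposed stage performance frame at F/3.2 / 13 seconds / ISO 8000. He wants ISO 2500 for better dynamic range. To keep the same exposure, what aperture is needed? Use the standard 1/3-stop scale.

f/1.8

ISO: 8000 → 6400 → 5000 → 4000 → 3200 → 2500 — 1 2/3 stops dropped (darker).
Need 1 2/3 stops brighter from the aperture: f/3.2 → f/2.8 → f/2.5 → f/2.2 → f/2 → f/1.8.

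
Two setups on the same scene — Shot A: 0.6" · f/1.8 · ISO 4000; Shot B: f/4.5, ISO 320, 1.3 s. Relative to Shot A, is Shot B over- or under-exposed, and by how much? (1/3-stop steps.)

5 1/3 stops darker

Aperture: f/1.8 → f/2 → f/2.2 → f/2.5 → f/2.8 → f/3.2 → f/3.5 → f/4 → f/4.5 — 2 2/3 stops stopped down (darker).
Shutter speed: 0.6 → 0.8 → 1 → 1.3 — 1 stop longer (brighter).
ISO: 4000 → 3200 → 2500 → 2000 → 1600 → 1250 → 1000 → 800 → 640 → 500 → 400 → 320 — 3 2/3 stops lower (darker).
Net: −2 2/3 +1 −3 2/3 = −5 1/3 stops.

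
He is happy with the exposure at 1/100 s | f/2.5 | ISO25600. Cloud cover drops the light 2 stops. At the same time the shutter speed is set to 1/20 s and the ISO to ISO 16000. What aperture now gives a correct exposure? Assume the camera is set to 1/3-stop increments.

Scene light: 2 stops darker.
Shutter speed: 1/100 → 1/80 → 1/60 → 1/50 → 1/40 → 1/30 → 1/25 → 1/20 — 2 1/3 stops slower (brighter).
ISO: 25600 → 20000 → 16000 — 2/3 stop lower (darker).
Net so far: 1/3 stop darker. Aperture: f/2.5 → f/2.2.

f/2.2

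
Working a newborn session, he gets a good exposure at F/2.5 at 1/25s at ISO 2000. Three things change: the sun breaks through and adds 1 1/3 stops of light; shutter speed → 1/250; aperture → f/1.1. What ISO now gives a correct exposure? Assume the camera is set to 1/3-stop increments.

Scene light: 1 1/3 stops brighter.
Shutter speed: 1/25 → 1/30 → 1/40 → 1/50 → 1/60 → 1/80 → 1/100 → 1/125 → 1/160 → 1/200 → 1/250 — 3 1/3 stops faster (darker).
Aperture: f/2.5 → f/2.2 → f/2 → f/1.8 → f/1.6 → f/1.4 → f/1.2 → f/1.1 — 2 1/3 stops wider (brighter).
Net so far: 1/3 stop brighter. ISO: 2000 → 1600.

ISO 1600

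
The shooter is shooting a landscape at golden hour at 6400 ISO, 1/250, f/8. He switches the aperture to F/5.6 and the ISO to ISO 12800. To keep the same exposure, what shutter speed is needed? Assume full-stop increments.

Aperture: f/8 → f/5.6 — 1 stop wider (brighter).
ISO: 6400 → 12800 — 1 stop raised (brighter).
Net change so far: 2 stops brighter. Offset with the shutter speed: 1/250 → 1/500 → 1/1000.

1/1000s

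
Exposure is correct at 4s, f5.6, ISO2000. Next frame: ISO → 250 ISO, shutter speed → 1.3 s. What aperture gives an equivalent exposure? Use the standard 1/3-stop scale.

ISO: 2000 → 1600 → 1250 → 1000 → 800 → 640 → 500 → 400 → 320 → 250 — 3 stops dropped (darker).
Shutter speed: 4 → 3.2 → 2.5 → 2 → 1.6 → 1.3 — 1 2/3 stops faster (darker).
Net change so far: 4 2/3 stops darker. Offset with the aperture: f/5.6 → f/5 → f/4.5 → f/4 → f/3.5 → f/3.2 → f/2.8 → f/2.5 → f/2.2 → f/2 → f/1.8 → f/1.6 → f/1.4 → f/1.2 → f/1.1.

f/1.1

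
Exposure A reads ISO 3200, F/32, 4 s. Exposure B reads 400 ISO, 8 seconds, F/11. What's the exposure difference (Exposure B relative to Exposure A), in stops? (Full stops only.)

Aperture: f/32 → f/22 → f/16 → f/11 — 3 stops wider (brighter).
Shutter speed: 4 → 8 — 1 stop longer (brighter).
ISO: 3200 → 1600 → 800 → 400 — 3 stops lower (darker).
Net: +3 +1 −3 = +1 stop.

1 stop brighter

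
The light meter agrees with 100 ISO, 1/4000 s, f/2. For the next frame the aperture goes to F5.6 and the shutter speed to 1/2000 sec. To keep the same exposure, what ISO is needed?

Aperture: f/2 → f/2.8 → f/4 → f/5.6 — 3 stops narrower (darker).
Shutter speed: 1/4000 → 1/2000 — 1 stop slower (brighter).
Net change so far: 2 stops darker. Offset with the ISO: 100 → 200 → 400.

ISO 400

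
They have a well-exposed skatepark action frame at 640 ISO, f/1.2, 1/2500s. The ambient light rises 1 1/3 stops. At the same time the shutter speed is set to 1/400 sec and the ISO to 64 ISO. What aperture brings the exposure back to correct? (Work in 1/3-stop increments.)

Scene light: 1 1/3 stops brighter.
Shutter speed: 1/2500 → 1/2000 → 1/1600 → 1/1250 → 1/1000 → 1/800 → 1/640 → 1/500 → 1/400 — 2 2/3 stops longer (brighter).
ISO: 640 → 500 → 400 → 320 → 250 → 200 → 160 → 125 → 100 → 80 → 64 — 3 1/3 stops lower (darker).
Net so far: 2/3 stop brighter. Aperture: f/1.2 → f/1.4 → f/1.6.

f/1.6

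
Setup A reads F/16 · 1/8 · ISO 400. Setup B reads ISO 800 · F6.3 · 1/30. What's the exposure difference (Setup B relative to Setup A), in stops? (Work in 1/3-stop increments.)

1 2/3 stops brighter

Aperture: f/16 → f/14 → f/13 → f/11 → f/10 → f/9 → f/8 → f/7.1 → f/6.3 — 2 2/3 stops wider (brighter).
Shutter speed: 1/8 → 1/10 → 1/13 → 1/15 → 1/20 → 1/25 → 1/30 — 2 stops faster (darker).
ISO: 400 → 500 → 640 → 800 — 1 stop higher (brighter).
Net: +2 2/3 −2 +1 = +1 2/3 stops.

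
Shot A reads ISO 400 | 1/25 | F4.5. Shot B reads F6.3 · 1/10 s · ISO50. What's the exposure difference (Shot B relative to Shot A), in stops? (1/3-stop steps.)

2 2/3 stops darker

Aperture: f/4.5 → f/5 → f/5.6 → f/6.3 — 1 stop smaller aperture (darker).
Shutter speed: 1/25 → 1/20 → 1/15 → 1/13 → 1/10 — 1 1/3 stops slower (brighter).
ISO: 400 → 320 → 250 → 200 → 160 → 125 → 100 → 80 → 64 → 50 — 3 stops dropped (darker).
Net: −1 +1 1/3 −3 = −2 2/3 stops.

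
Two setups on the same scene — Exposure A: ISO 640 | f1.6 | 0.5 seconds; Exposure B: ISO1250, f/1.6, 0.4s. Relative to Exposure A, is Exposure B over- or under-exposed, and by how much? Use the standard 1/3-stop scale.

2/3 stop brighter

Aperture: unchanged.
Shutter speed: 0.5 → 0.4 — 1/3 stop shorter (darker).
ISO: 640 → 800 → 1000 → 1250 — 1 stop raised (brighter).
Net: −1/3 +1 = +2/3 stops.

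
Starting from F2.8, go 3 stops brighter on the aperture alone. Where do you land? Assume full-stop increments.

Aperture: f/2.8 → f/2 → f/1.4 → f/1.0 — 3 stops opened up (brighter).

f/1.0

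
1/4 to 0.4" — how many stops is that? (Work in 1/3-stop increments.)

2/3 stop

1/4 → 0.3 → 0.4 — count the steps: 2 third-stops = 2/3 stop.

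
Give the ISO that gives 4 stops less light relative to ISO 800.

ISO 50

ISO: 800 → 400 → 200 → 100 → 50 — 4 stops dropped (darker).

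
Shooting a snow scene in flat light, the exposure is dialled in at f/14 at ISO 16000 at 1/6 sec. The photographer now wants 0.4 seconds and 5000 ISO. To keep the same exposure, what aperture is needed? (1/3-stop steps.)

Shutter speed: 1/6 → 1/5 → 1/4 → 0.3 → 0.4 — 1 1/3 stops slower (brighter).
ISO: 16000 → 12800 → 10000 → 8000 → 6400 → 5000 — 1 2/3 stops lower (darker).
Net change so far: 1/3 stop darker. Offset with the aperture: f/14 → f/13.

f/13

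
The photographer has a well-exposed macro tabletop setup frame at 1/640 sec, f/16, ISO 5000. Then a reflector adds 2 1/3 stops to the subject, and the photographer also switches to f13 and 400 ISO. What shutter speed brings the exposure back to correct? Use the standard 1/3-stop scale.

Scene light: 2 1/3 stops brighter.
Aperture: f/16 → f/14 → f/13 — 2/3 stop opened up (brighter).
ISO: 5000 → 4000 → 3200 → 2500 → 2000 → 1600 → 1250 → 1000 → 800 → 640 → 500 → 400 — 3 2/3 stops lower (darker).
Net so far: 2/3 stop darker. Shutter speed: 1/640 → 1/500 → 1/400.

1/400s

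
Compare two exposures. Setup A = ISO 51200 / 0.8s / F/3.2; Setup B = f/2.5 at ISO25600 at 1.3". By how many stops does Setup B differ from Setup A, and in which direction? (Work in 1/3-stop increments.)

Aperture: f/3.2 → f/2.8 → f/2.5 — 2/3 stop larger aperture (brighter).
Shutter speed: 0.8 → 1 → 1.3 — 2/3 stop slower (brighter).
ISO: 51200 → 40000 → 32000 → 25600 — 1 stop dropped (darker).
Net: +2/3 +2/3 −1 = +1/3 stops.

1/3 stop brighter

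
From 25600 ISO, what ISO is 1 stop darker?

ISO: 25600 → 12800 — 1 stop dropped (darker).

ISO 12800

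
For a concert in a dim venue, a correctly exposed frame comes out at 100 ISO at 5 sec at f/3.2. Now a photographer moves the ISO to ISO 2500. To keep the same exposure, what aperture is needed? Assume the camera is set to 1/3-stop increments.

ISO: 100 → 125 → 160 → 200 → 250 → 320 → 400 → 500 → 640 → 800 → 1000 → 1250 → 1600 → 2000 → 2500 — 4 2/3 stops raised (brighter).
Need 4 2/3 stops darker from the aperture: f/3.2 → f/3.5 → f/4 → f/4.5 → f/5 → f/5.6 → f/6.3 → f/7.1 → f/8 → f/9 → f/10 → f/11 → f/13 → f/14 → f/16.

f/16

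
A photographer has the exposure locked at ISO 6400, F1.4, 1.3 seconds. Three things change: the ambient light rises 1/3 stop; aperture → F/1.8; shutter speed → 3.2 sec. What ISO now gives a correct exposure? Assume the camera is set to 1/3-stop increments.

ISO 3200

Scene light: 1/3 stop brighter.
Aperture: f/1.4 → f/1.6 → f/1.8 — 2/3 stop narrower (darker).
Shutter speed: 1.3 → 1.6 → 2 → 2.5 → 3.2 — 1 1/3 stops slower (brighter).
Net so far: 1 stop brighter. ISO: 6400 → 5000 → 4000 → 3200.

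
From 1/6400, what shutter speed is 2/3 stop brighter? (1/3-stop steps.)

Shutter speed: 1/6400 → 1/5000 → 1/4000 — 2/3 stop slower (brighter).

1/4000s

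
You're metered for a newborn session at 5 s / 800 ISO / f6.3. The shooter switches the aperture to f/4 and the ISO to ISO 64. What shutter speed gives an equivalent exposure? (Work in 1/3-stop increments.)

Aperture: f/6.3 → f/5.6 → f/5 → f/4.5 → f/4 — 1 1/3 stops wider (brighter).
ISO: 800 → 640 → 500 → 400 → 320 → 250 → 200 → 160 → 125 → 100 → 80 → 64 — 3 2/3 stops lower (darker).
Net change so far: 2 1/3 stops darker. Offset with the shutter speed: 5 → 6 → 8 → 10 → 13 → 15 → 20 → 25.

25 s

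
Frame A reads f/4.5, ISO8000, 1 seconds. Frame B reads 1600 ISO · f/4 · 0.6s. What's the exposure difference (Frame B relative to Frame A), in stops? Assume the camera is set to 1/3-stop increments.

Aperture: f/4.5 → f/4 — 1/3 stop wider (brighter).
Shutter speed: 1 → 0.8 → 0.6 — 2/3 stop shorter (darker).
ISO: 8000 → 6400 → 5000 → 4000 → 3200 → 2500 → 2000 → 1600 — 2 1/3 stops dropped (darker).
Net: +1/3 −2/3 −2 1/3 = −2 2/3 stops.

2 2/3 stops darker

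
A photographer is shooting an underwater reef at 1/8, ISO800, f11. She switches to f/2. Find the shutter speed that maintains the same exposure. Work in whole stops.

Aperture: f/11 → f/8 → f/5.6 → f/4 → f/2.8 → f/2 — 5 stops larger aperture (brighter).
Need 5 stops darker from the shutter speed: 1/8 → 1/15 → 1/30 → 1/60 → 1/125 → 1/250.

1/250s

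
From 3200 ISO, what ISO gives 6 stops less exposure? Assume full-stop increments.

ISO 50

ISO: 3200 → 1600 → 800 → 400 → 200 → 100 → 50 — 6 stops lower (darker).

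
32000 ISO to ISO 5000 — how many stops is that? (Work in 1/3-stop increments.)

2 2/3 stops

32000 → 25600 → 20000 → 16000 → 12800 → 10000 → 8000 → 6400 → 5000 — count the steps: 8 third-stops = 2 2/3 stops.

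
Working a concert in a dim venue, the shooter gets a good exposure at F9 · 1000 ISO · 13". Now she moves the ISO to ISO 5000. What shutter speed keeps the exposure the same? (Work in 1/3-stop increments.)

ISO: 1000 → 1250 → 1600 → 2000 → 2500 → 3200 → 4000 → 5000 — 2 1/3 stops raised (brighter).
Need 2 1/3 stops darker from the shutter speed: 13 → 10 → 8 → 6 → 5 → 4 → 3.2 → 2.5.

2.5 s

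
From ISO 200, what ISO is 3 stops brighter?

ISO 1600

ISO: 200 → 400 → 800 → 1600 — 3 stops higher (brighter).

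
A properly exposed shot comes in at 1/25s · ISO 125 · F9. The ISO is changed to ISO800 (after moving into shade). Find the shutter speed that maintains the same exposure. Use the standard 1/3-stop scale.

ISO: 125 → 160 → 200 → 250 → 320 → 400 → 500 → 640 → 800 — 2 2/3 stops higher (brighter).
Need 2 2/3 stops darker from the shutter speed: 1/25 → 1/30 → 1/40 → 1/50 → 1/60 → 1/80 → 1/100 → 1/125 → 1/160.

1/160s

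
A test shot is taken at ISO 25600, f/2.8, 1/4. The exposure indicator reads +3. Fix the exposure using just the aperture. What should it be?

f/8

Overexposed by 3 stops → need 3 stops darker.
Aperture: f/2.8 → f/4 → f/5.6 → f/8.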